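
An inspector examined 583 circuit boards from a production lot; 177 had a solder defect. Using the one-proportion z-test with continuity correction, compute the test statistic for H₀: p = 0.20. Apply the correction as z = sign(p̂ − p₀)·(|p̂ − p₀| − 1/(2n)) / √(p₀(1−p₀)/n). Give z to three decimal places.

p̂ = 177/583 = 0.30360. p̂ − p₀ = 0.103602.
1/(2n) = 0.000858.
Corrected numerator: |0.103602| − 0.000858 = 0.102744.
Under H₀, SE = √(p₀(1−p₀)/n) = √(0.20·0.80/583) = √0.000274443 = 0.016566.
z = +0.102744/0.016566 = 6.202.

z = 6.202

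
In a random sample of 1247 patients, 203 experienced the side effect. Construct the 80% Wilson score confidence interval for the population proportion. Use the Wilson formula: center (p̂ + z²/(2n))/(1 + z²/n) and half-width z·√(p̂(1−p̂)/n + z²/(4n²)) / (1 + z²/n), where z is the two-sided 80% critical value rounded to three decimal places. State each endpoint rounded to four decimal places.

p̂ = 203/1247 = 0.16279; z = 1.282, so z² = 1.643524.
1 + z²/n = 1.001318.
Center = (0.16279 + 0.000659)/1.001318 = 0.16323.
Radicand: p̂(1−p̂)/n + z²/(4n²) = 0.000109294 + 0.000000264 = 0.000109558.
Half-width = z·√(radicand)/denom = 1.282·0.010467/1.001318 = 0.01340.
So the interval runs from 0.1498 to 0.1766.

(0.1498, 0.1766)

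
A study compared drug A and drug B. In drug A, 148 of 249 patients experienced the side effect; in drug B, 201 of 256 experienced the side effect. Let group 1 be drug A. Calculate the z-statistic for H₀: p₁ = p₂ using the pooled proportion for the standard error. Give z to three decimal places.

p̂₁ = 148/249 = 0.59438, p̂₂ = 201/256 = 0.78516.
Pooling: p̂ = 349/505 = 0.69109.
Pooled SE = √[0.2134850·0.00792231] ≈ 0.041125.
z = (p̂₁ − p̂₂)/SE = (0.59438 − 0.78516)/0.041125 = -0.19078/0.041125 = -4.639.

z = -4.639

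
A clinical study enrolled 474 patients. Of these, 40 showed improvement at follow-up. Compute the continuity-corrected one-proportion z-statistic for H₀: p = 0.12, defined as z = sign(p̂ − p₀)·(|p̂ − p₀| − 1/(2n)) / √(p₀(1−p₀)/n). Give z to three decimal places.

z = -2.315

p̂ = 40/474 = 0.08439. p̂ − p₀ = -0.035612.
1/(2n) = 0.001055.
Corrected numerator: |-0.035612| − 0.001055 = 0.034557.
Null standard error: √(0.12·0.88/474) = √0.000222785 = 0.014926.
z = −0.034557/0.014926 = -2.315.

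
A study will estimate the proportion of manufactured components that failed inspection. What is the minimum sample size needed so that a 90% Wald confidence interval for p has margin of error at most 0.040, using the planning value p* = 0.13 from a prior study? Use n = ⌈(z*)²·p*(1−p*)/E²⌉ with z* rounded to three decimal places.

z* = 1.645 at the 90% level.
p*(1−p*) = 0.1131.
(z*)²·p*(1−p*)/E² = 2.706025·0.1131/0.001600 = 191.282.
⌈191.282⌉ = 192.

n = 192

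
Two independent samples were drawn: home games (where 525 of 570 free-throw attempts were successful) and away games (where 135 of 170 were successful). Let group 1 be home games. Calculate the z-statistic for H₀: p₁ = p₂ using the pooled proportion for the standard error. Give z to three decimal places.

p̂₁ = 525/570 = 0.92105, p̂₂ = 135/170 = 0.79412.
Pooling: p̂ = 660/740 = 0.89189.
SE = √[p̂(1−p̂)(1/n₁+1/n₂)] = √[0.89189·0.10811·(1/570+1/170)] ≈ 0.027136.
z = (p̂₁ − p̂₂)/SE = (0.92105 − 0.79412)/0.027136 = 0.12693/0.027136 = 4.678.

z = 4.678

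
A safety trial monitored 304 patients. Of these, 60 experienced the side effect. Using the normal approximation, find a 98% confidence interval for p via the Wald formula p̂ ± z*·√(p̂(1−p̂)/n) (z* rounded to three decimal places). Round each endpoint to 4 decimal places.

The sample proportion is 60/304 = 0.19737.
SE = √(p̂(1−p̂)/n) = √(0.158414/304) = 0.022828.
z* = 2.326 at the 98% level.
Margin of error: 2.326 × 0.022828 = 0.05310.
So the interval runs from 0.1443 to 0.2505.

(0.1443, 0.2505)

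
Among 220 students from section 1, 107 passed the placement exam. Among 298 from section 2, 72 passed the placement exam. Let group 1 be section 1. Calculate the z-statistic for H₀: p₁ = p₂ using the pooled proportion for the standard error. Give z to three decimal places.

z = 5.790

Sample proportions: p̂₁ = 107/220 = 0.48636 and p̂₂ = 72/298 = 0.24161.
Pooling: p̂ = 179/518 = 0.34556.
SE = √[p̂(1−p̂)(1/n₁+1/n₂)] = √[0.34556·0.65444·(1/220+1/298)] ≈ 0.042271.
z = (p̂₁ − p̂₂)/SE = (0.48636 − 0.24161)/0.042271 = 0.24475/0.042271 = 5.790.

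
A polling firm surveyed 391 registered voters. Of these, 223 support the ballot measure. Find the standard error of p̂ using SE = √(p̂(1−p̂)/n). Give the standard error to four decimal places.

The sample proportion is 223/391 = 0.57033.
p̂(1−p̂) = 0.245054.
SE = √(0.245054/391) = √0.000626737 = 0.0250.

SE = 0.0250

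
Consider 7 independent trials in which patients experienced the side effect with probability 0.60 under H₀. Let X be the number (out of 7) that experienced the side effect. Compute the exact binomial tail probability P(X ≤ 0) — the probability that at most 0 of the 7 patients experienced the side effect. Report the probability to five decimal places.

X is binomial with n = 7 and p = 0.60.
P(X ≤ 0) = C(7,0)·0.60^0·0.40^7.
= 0.001638 = 0.00164.

P = 0.00164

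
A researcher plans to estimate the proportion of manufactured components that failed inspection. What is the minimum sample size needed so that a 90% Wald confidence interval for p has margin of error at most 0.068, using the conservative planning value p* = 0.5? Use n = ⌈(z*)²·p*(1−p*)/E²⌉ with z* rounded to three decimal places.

n = 147

For 90% confidence, z* = 1.645.
p*(1−p*) = 0.2500.
(z*)²·p*(1−p*)/E² = 2.706025·0.2500/0.004624 = 146.303.
⌈146.303⌉ = 147.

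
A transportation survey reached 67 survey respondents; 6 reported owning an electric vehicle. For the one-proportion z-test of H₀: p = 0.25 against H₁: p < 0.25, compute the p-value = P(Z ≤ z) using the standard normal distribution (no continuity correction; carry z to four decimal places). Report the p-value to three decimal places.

Sample proportion p̂ = 6/67 = 0.08955.
SE₀ = √(0.25·0.75/67) = 0.052901.
z = (p̂ − p₀)/SE = (6/67 − 0.25)/0.052901 ≈ -3.0330.
From the standard normal, P(Z ≤ z) = 0.001.

p-value = 0.001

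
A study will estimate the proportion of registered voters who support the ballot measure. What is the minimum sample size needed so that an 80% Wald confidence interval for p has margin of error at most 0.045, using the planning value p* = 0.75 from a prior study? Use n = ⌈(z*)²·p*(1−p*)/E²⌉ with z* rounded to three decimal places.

z* = 1.282 at the 80% level.
p*(1−p*) = 0.1875.
(z*)²·p*(1−p*)/E² = 1.643524·0.1875/0.002025 = 152.178.
Rounding up, n = 153.

n = 153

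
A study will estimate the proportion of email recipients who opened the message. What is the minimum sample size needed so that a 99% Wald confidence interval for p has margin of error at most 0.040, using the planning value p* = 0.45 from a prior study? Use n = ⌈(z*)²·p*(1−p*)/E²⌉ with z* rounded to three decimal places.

z* = 2.576 at the 99% level.
p*(1−p*) = 0.2475.
Required n before rounding: 6.635776 × 0.2475 / 0.040² = 1026.472.
⌈1026.472⌉ = 1027.

n = 1027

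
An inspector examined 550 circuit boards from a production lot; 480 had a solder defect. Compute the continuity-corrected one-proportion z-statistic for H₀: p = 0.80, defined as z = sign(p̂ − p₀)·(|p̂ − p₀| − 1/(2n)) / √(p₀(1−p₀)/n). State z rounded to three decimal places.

z = 4.211

With x = 480 successes in n = 550, p̂ = 0.87273. p̂ − p₀ = 0.072727.
Continuity correction 1/(2n) = 1/1100 = 0.000909.
Corrected numerator: |0.072727| − 0.000909 = 0.071818.
SE₀ = √(0.80·0.20/550) = 0.017056.
z = (+)0.071818/0.017056 = 4.211.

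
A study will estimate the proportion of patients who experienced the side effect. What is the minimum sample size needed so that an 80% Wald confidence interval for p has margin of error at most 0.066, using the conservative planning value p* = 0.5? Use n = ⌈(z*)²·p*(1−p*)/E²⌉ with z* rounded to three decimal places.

n = 95

The 80% critical value is z* = 1.282.
p*(1−p*) = 0.50·0.50 = 0.2500.
Required n before rounding: 1.643524 × 0.2500 / 0.066² = 94.325.
⌈94.325⌉ = 95.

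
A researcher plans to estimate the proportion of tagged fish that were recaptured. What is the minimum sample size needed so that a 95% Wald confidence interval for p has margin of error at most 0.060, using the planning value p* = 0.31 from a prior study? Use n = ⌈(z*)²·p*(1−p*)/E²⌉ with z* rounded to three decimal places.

For 95% confidence, z* = 1.960.
p*(1−p*) = 0.31·0.69 = 0.2139.
(z*)²·p*(1−p*)/E² = 3.841600·0.2139/0.003600 = 228.255.
Rounding up, n = 229.

n = 229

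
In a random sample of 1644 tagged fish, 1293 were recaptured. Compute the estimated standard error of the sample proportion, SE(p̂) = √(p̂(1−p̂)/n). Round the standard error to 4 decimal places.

The sample proportion is 1293/1644 = 0.78650.
p̂(1−p̂) = 0.167918.
SE = √(0.167918/1644) = 0.0101.

SE = 0.0101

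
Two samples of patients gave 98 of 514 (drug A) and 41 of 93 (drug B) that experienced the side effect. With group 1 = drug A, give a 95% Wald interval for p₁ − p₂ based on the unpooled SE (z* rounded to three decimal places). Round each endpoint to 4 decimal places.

(-0.3567, -0.1437)

p̂₁ = 98/514 = 0.19066, p̂₂ = 41/93 = 0.44086; p̂₁ − p̂₂ = -0.25020.
SE = √(0.000300213 + 0.002650564) = √0.002950777 = 0.054321.
For 95% confidence, z* = 1.960. Margin of error = 0.10647.
Interval: -0.25020 ± 0.10647 → (-0.3567, -0.1437).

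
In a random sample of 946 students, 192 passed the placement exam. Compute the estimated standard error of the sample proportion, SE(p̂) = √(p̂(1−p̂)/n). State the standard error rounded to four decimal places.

SE = 0.0131

The sample proportion is 192/946 = 0.20296.
p̂(1−p̂) = 0.161767.
SE = √(0.161767/946) = 0.0131.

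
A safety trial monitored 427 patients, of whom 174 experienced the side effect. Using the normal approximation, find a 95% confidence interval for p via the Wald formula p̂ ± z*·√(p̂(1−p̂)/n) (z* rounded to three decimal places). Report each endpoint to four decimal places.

Sample proportion p̂ = 174/427 = 0.40749.
SE = √(p̂(1−p̂)/n) = √(0.241443/427) = 0.023779.
For 95% confidence, z* = 1.960.
Margin of error: 1.960 × 0.023779 = 0.04661.
Interval: 0.40749 ± 0.04661 → (0.3609, 0.4541).

(0.3609, 0.4541)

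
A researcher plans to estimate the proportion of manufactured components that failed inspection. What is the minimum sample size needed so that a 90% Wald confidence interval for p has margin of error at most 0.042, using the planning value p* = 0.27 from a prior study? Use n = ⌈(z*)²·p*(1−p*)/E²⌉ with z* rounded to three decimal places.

n = 303

For 90% confidence, z* = 1.645.
p*(1−p*) = 0.27·0.73 = 0.1971.
Required n before rounding: 2.706025 × 0.1971 / 0.042² = 302.357.
Rounding up, n = 303.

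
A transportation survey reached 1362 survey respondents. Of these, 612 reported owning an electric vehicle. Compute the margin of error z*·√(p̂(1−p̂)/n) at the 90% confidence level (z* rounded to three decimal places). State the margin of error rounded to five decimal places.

ME = 0.02217

Sample proportion p̂ = 612/1362 = 0.44934.
Standard error of p̂: √(0.247433/1362) = √0.000181669 = 0.013478.
z* = 1.645 at the 90% level.
Margin of error = z*·SE = 1.645 × 0.013478 = 0.02217.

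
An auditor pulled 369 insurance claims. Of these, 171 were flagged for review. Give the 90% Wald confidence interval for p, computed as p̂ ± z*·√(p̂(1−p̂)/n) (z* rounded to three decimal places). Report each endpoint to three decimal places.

With x = 171 successes in n = 369, p̂ = 0.46341.
SE(p̂) = √(0.46341·0.53659/369) = 0.025959.
z* = 1.645 at the 90% level.
Margin of error: 1.645 × 0.025959 = 0.04270.
CI: 0.46341 ± 0.04270 = (0.421, 0.506).

(0.421, 0.506)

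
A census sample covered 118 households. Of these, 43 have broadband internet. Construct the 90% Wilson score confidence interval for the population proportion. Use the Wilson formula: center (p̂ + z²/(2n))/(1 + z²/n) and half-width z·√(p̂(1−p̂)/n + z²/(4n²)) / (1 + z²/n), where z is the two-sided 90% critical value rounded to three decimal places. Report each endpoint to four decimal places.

(0.2953, 0.4396)

Here p̂ = 43/118 = 0.36441 and z = 1.645 (z² = 2.706025).
1 + z²/n = 1.022932.
Center = (0.36441 + 0.011466)/1.022932 = 0.36745.
Radicand: p̂(1−p̂)/n + z²/(4n²) = 0.001962835 + 0.000048586 = 0.002011421.
Half-width = 1.645·√0.002011421/1.022932 = 0.07212.
So the interval runs from 0.2953 to 0.4396.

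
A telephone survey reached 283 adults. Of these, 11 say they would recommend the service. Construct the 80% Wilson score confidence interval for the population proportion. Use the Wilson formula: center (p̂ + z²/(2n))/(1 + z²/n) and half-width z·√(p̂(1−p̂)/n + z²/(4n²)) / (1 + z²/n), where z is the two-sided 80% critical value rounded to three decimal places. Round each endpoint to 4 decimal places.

(0.0266, 0.0565)

Here p̂ = 11/283 = 0.03887 and z = 1.282 (z² = 1.643524).
Denominator 1 + z²/n = 1 + 1.643524/283 = 1.005808.
Center = (0.03887 + 0.002904)/1.005808 = 0.04153.
Radicand: p̂(1−p̂)/n + z²/(4n²) = 0.000132009 + 0.000005130 = 0.000137139.
Half-width = z·√(radicand)/denom = 1.282·0.011711/1.005808 = 0.01493.
CI: 0.04153 ± 0.01493 = (0.0266, 0.0565).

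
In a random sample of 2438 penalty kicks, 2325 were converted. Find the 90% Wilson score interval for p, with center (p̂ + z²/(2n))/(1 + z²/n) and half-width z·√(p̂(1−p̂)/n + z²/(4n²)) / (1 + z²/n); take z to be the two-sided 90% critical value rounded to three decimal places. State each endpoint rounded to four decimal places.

p̂ = 2325/2438 = 0.95365; z = 1.645, so z² = 2.706025.
Denominator 1 + z²/n = 1 + 2.706025/2438 = 1.001110.
Adjusted center: (0.95365 + z²/(2n))/1.001110 = 0.95315.
Radicand: p̂(1−p̂)/n + z²/(4n²) = 0.000018130 + 0.000000114 = 0.000018244.
Half-width = z·√(radicand)/denom = 1.645·0.004271/1.001110 = 0.00702.
So the interval runs from 0.9461 to 0.9602.

(0.9461, 0.9602)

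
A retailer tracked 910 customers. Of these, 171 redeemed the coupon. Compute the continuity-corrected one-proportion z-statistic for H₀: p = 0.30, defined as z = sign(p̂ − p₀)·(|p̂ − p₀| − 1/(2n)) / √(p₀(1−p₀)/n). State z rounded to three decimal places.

z = -7.342

The sample proportion is 171/910 = 0.18791. p̂ − p₀ = -0.112088.
Continuity correction 1/(2n) = 1/1820 = 0.000549.
Corrected numerator: |-0.112088| − 0.000549 = 0.111539.
SE₀ = √(0.30·0.70/910) = 0.015191.
z = −0.111539/0.015191 = -7.342.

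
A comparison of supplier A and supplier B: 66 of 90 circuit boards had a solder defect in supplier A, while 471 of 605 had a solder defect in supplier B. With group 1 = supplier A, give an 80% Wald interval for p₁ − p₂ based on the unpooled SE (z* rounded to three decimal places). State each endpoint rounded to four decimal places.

p̂₁ = 66/90 = 0.73333, p̂₂ = 471/605 = 0.77851; p̂₁ − p̂₂ = -0.04518.
Unpooled SE = √(p̂₁(1−p̂₁)/n₁ + p̂₂(1−p̂₂)/n₂) = √(0.002172840 + 0.000285010) = 0.049577.
For 80% confidence, z* = 1.282. Margin of error = 0.06356.
So the interval runs from -0.1087 to 0.0184.

(-0.1087, 0.0184)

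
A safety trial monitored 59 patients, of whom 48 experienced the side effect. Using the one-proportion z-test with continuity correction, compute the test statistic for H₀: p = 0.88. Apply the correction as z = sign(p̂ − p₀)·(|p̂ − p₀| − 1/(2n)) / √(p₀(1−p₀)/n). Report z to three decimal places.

p̂ = 48/59 = 0.81356. p̂ − p₀ = -0.066441.
Continuity correction 1/(2n) = 1/118 = 0.008475.
Corrected numerator: |-0.066441| − 0.008475 = 0.057966.
Null standard error: √(0.88·0.12/59) = √0.001789831 = 0.042306.
z = −0.057966/0.042306 = -1.370.

z = -1.370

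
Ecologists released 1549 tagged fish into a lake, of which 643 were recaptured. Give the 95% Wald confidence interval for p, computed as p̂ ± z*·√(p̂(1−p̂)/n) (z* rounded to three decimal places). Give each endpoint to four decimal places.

(0.3906, 0.4396)

With x = 643 successes in n = 1549, p̂ = 0.41511.
SE = √(p̂(1−p̂)/n) = √(0.242793/1549) = 0.012520.
z* = 1.960 at the 95% level.
Margin of error: 1.960 × 0.012520 = 0.02454.
Interval: 0.41511 ± 0.02454 → (0.3906, 0.4396).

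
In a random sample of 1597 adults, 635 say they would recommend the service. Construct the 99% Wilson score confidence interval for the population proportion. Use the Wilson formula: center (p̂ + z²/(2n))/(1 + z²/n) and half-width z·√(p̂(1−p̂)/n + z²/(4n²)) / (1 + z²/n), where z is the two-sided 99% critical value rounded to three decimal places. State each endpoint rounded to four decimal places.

(0.3666, 0.4295)

p̂ = 635/1597 = 0.39762; z = 2.576, so z² = 6.635776.
1 + z²/n = 1.004155.
Center = (0.39762 + 0.002078)/1.004155 = 0.39804.
Radicand: p̂(1−p̂)/n + z²/(4n²) = 0.000149980 + 0.000000650 = 0.000150630.
Half-width = 2.576·√0.000150630/1.004155 = 0.03148.
CI: 0.39804 ± 0.03148 = (0.3666, 0.4295).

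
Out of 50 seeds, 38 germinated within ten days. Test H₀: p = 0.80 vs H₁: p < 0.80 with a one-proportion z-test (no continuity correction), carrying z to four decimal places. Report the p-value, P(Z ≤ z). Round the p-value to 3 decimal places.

Sample proportion p̂ = 38/50 = 0.76000.
Under H₀, SE = √(p₀(1−p₀)/n) = √(0.80·0.20/50) = √0.003200000 = 0.056569.
Test statistic (full precision, shown to 4 dp): z = (38/50 − 0.80)/SE₀ ≈ -0.7071.
p-value = P(Z ≤ z) with z = -0.7071 → 0.240.

p-value = 0.240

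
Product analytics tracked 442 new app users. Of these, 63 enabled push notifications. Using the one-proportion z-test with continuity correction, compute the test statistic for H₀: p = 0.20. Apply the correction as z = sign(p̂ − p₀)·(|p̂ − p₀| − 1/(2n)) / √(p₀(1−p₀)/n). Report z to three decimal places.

z = -2.961

With x = 63 successes in n = 442, p̂ = 0.14253. p̂ − p₀ = -0.057466.
Continuity correction 1/(2n) = 1/884 = 0.001131.
Corrected numerator: |-0.057466| − 0.001131 = 0.056335.
Null standard error: √(0.20·0.80/442) = √0.000361991 = 0.019026.
z = (−)0.056335/0.019026 = -2.961.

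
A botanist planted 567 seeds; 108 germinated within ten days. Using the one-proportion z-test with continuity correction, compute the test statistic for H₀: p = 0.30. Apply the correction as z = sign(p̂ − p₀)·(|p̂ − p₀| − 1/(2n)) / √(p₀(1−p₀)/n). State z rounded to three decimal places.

z = -5.645

With x = 108 successes in n = 567, p̂ = 0.19048. p̂ − p₀ = -0.109524.
Continuity correction 1/(2n) = 1/1134 = 0.000882.
Corrected numerator: |-0.109524| − 0.000882 = 0.108642.
Null standard error: √(0.30·0.70/567) = √0.000370370 = 0.019245.
z = (−)0.108642/0.019245 = -5.645.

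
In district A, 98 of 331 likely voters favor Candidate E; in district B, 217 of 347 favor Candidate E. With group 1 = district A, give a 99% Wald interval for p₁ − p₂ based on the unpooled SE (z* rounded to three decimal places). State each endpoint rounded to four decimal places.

(-0.4223, -0.2362)

p̂₁ = 0.29607, p̂₂ = 0.62536, so the observed difference is -0.32929.
SE = √(0.000629648 + 0.000675172) = √0.001304820 = 0.036122.
z* = 2.576 at the 99% level. Margin of error = 0.09305.
So the interval runs from -0.4223 to -0.2362.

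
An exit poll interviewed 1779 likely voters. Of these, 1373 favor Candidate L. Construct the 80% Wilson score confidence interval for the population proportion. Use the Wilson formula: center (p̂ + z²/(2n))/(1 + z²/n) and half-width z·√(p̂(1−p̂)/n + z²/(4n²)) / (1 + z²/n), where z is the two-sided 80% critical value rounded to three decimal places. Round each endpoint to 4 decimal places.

(0.7588, 0.7843)

p̂ = 1373/1779 = 0.77178; z = 1.282, so z² = 1.643524.
Denominator 1 + z²/n = 1 + 1.643524/1779 = 1.000924.
Adjusted center: (0.77178 + z²/(2n))/1.000924 = 0.77153.
Radicand: p̂(1−p̂)/n + z²/(4n²) = 0.000099008 + 0.000000130 = 0.000099138.
Half-width = 1.282·√0.000099138/1.000924 = 0.01275.
CI: 0.77153 ± 0.01275 = (0.7588, 0.7843).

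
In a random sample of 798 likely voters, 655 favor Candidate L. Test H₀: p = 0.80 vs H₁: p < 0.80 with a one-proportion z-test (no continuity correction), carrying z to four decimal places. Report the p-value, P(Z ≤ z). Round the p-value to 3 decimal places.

The sample proportion is 655/798 = 0.82080.
SE₀ = √(0.80·0.20/798) = 0.014160.
z = (p̂ − p₀)/SE = (655/798 − 0.80)/0.014160 ≈ 1.4691.
p-value = P(Z ≤ z) with z = 1.4691 → 0.929.

p-value = 0.929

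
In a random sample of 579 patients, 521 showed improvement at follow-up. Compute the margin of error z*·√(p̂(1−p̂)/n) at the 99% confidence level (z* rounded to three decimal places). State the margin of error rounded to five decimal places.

The sample proportion is 521/579 = 0.89983.
SE(p̂) = √(0.89983·0.10017/579) = 0.012477.
For 99% confidence, z* = 2.576.
Margin of error = z*·SE = 2.576 × 0.012477 = 0.03214.

ME = 0.03214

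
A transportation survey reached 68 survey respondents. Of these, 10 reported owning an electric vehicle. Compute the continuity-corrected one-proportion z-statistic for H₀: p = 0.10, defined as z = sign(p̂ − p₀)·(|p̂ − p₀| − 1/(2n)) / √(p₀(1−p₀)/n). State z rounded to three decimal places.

p̂ = 10/68 = 0.14706. p̂ − p₀ = 0.047059.
Continuity correction 1/(2n) = 1/136 = 0.007353.
Corrected numerator: |0.047059| − 0.007353 = 0.039706.
SE₀ = √(0.10·0.90/68) = 0.036380.
z = (+)0.039706/0.036380 = 1.091.

z = 1.091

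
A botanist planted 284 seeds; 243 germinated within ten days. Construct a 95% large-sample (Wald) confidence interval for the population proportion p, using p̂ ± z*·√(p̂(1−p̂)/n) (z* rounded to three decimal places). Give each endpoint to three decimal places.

(0.815, 0.897)

Sample proportion p̂ = 243/284 = 0.85563.
Standard error of p̂: √(0.123525/284) = √0.000434946 = 0.020855.
For 95% confidence, z* = 1.960.
Margin of error: 1.960 × 0.020855 = 0.04088.
CI: 0.85563 ± 0.04088 = (0.815, 0.897).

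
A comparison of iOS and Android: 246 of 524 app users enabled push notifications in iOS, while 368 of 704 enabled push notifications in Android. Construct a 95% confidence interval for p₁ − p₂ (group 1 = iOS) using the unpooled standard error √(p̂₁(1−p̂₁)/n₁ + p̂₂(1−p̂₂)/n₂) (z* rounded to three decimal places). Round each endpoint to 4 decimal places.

(-0.1097, 0.0032)

p̂₁ = 246/524 = 0.46947, p̂₂ = 368/704 = 0.52273; p̂₁ − p̂₂ = -0.05326.
Unpooled SE = √(p̂₁(1−p̂₁)/n₁ + p̂₂(1−p̂₂)/n₂) = √(0.000475320 + 0.000354380) = 0.028805.
For 95% confidence, z* = 1.960. Margin = 1.960·0.028805 = 0.05646.
Interval: -0.05326 ± 0.05646 → (-0.1097, 0.0032).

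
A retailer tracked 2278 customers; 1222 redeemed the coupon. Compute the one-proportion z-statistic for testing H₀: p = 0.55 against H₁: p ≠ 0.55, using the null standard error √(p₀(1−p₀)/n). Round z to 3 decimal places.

The sample proportion is 1222/2278 = 0.53644.
Null standard error: √(0.55·0.45/2278) = √0.000108648 = 0.010423.
Test statistic: z = -0.01356/0.010423 = -1.301.

z = -1.301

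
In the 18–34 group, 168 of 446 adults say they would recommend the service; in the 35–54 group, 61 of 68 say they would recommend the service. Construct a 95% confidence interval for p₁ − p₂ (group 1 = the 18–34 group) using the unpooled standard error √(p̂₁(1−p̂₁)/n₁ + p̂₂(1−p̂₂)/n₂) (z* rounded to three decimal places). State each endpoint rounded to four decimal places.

(-0.6055, -0.4353)

p̂₁ = 0.37668, p̂₂ = 0.89706, so the observed difference is -0.52038.
Unpooled SE = √(p̂₁(1−p̂₁)/n₁ + p̂₂(1−p̂₂)/n₂) = √(0.000526441 + 0.001358004) = 0.043410.
z* = 1.960 at the 95% level. Margin of error = 0.08508.
Interval: -0.52038 ± 0.08508 → (-0.6055, -0.4353).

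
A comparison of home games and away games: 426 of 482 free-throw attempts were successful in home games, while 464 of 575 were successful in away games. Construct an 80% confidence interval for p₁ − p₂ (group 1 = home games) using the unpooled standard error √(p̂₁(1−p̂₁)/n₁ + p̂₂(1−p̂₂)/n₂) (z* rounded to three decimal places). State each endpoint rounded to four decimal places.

(0.0487, 0.1051)

p̂₁ = 0.88382, p̂₂ = 0.80696, so the observed difference is 0.07686.
SE = √(0.000213038 + 0.000270918) = √0.000483956 = 0.021999.
For 80% confidence, z* = 1.282. Margin = 1.282·0.021999 = 0.02820.
Interval: 0.07686 ± 0.02820 → (0.0487, 0.1051).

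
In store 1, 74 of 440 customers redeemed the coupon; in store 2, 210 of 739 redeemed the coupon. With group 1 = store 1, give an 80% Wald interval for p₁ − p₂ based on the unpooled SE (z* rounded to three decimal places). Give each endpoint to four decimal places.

p̂₁ = 0.16818, p̂₂ = 0.28417, so the observed difference is -0.11599.
SE = √(0.000317947 + 0.000275259) = √0.000593206 = 0.024356.
z* = 1.282 at the 80% level. Margin of error = 0.03122.
Interval: -0.11599 ± 0.03122 → (-0.1472, -0.0848).

(-0.1472, -0.0848)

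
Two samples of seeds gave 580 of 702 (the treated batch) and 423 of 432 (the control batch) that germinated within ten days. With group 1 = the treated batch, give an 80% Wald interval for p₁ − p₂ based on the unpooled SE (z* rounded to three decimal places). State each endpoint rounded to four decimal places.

p̂₁ = 580/702 = 0.82621, p̂₂ = 423/432 = 0.97917; p̂₁ − p̂₂ = -0.15296.
SE = √(0.000204539 + 0.000047221) = √0.000251760 = 0.015867.
The 80% critical value is z* = 1.282. Margin = 1.282·0.015867 = 0.02034.
Interval: -0.15296 ± 0.02034 → (-0.1733, -0.1326).

(-0.1733, -0.1326)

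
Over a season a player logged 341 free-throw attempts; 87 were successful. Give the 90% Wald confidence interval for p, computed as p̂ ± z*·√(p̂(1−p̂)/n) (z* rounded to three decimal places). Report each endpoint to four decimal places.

The sample proportion is 87/341 = 0.25513.
SE(p̂) = √(0.25513·0.74487/341) = 0.023607.
For 90% confidence, z* = 1.645.
Margin of error: 1.645 × 0.023607 = 0.03883.
CI: 0.25513 ± 0.03883 = (0.2163, 0.2940).

(0.2163, 0.2940)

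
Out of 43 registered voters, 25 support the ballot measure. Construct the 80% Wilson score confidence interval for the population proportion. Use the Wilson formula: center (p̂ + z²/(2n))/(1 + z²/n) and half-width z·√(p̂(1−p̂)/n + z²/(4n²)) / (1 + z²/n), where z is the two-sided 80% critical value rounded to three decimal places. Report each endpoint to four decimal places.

Here p̂ = 25/43 = 0.58140 and z = 1.282 (z² = 1.643524).
1 + z²/n = 1.038221.
Center = (0.58140 + 0.019111)/1.038221 = 0.57840.
Radicand: p̂(1−p̂)/n + z²/(4n²) = 0.005659879 + 0.000222218 = 0.005882097.
Half-width = z·√(radicand)/denom = 1.282·0.076695/1.038221 = 0.09470.
So the interval runs from 0.4837 to 0.6731.

(0.4837, 0.6731)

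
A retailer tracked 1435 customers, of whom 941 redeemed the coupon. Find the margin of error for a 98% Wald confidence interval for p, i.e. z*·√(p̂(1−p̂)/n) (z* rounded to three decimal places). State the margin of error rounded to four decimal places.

ME = 0.0292

Sample proportion p̂ = 941/1435 = 0.65575.
SE(p̂) = √(0.65575·0.34425/1435) = 0.012542.
For 98% confidence, z* = 2.326.
So ME = 0.0292.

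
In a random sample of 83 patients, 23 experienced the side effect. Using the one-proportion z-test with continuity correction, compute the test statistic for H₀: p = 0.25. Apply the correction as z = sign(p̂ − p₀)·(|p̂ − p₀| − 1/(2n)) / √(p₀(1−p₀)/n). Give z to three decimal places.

z = 0.444

Sample proportion p̂ = 23/83 = 0.27711. p̂ − p₀ = 0.027108.
Continuity correction 1/(2n) = 1/166 = 0.006024.
Corrected numerator: |0.027108| − 0.006024 = 0.021084.
Null standard error: √(0.25·0.75/83) = √0.002259036 = 0.047529.
z = (+)0.021084/0.047529 = 0.444.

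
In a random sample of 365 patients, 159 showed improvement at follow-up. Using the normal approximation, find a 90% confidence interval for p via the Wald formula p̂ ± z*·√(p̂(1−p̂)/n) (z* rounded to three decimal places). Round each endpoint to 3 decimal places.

(0.393, 0.478)

With x = 159 successes in n = 365, p̂ = 0.43562.
Standard error of p̂: √(0.245855/365) = √0.000673575 = 0.025953.
z* = 1.645 at the 90% level.
Margin of error: 1.645 × 0.025953 = 0.04269.
CI: 0.43562 ± 0.04269 = (0.393, 0.478).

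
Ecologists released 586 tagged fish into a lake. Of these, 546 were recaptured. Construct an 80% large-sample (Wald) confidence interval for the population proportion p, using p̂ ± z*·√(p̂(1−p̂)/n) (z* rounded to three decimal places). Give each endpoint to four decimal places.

Sample proportion p̂ = 546/586 = 0.93174.
Standard error of p̂: √(0.063600/586) = √0.000108532 = 0.010418.
z* = 1.282 at the 80% level.
Margin = 1.282·0.010418 = 0.01336.
Interval: 0.93174 ± 0.01336 → (0.9184, 0.9451).

(0.9184, 0.9451)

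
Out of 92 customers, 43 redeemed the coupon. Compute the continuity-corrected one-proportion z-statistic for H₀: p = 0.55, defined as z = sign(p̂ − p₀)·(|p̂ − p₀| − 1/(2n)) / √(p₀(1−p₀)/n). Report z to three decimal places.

z = -1.488

The sample proportion is 43/92 = 0.46739. p̂ − p₀ = -0.082609.
Continuity correction 1/(2n) = 1/184 = 0.005435.
Corrected numerator: |-0.082609| − 0.005435 = 0.077174.
Null standard error: √(0.55·0.45/92) = √0.002690217 = 0.051867.
z = −0.077174/0.051867 = -1.488.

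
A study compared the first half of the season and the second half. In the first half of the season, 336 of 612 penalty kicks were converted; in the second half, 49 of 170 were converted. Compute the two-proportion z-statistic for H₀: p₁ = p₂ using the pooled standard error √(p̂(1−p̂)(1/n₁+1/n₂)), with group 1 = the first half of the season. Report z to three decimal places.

Sample proportions: p̂₁ = 336/612 = 0.54902 and p̂₂ = 49/170 = 0.28824.
Pooling: p̂ = 385/782 = 0.49233.
SE = √[p̂(1−p̂)(1/n₁+1/n₂)] = √[0.49233·0.50767·(1/612+1/170)] ≈ 0.043343.
z = 0.26078/0.043343 = 6.017.

z = 6.017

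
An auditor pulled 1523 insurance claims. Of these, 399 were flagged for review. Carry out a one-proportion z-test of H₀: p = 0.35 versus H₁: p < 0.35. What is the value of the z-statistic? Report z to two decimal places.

The sample proportion is 399/1523 = 0.26198.
Null standard error: √(0.35·0.65/1523) = √0.000149376 = 0.012222.
Test statistic: z = -0.08802/0.012222 = -7.20.

z = -7.20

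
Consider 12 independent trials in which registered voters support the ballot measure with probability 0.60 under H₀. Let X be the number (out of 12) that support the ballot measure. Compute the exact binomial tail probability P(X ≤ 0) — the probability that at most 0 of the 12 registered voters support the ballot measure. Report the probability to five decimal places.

X is binomial with n = 12 and p = 0.60.
P(X ≤ 0) = C(12,0)·0.60^0·0.40^12.
= 0.000017 = 0.00002.

P = 0.00002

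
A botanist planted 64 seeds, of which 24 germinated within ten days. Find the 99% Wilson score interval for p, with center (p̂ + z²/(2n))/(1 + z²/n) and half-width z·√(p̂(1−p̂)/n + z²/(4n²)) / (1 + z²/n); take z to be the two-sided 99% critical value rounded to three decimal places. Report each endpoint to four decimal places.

p̂ = 24/64 = 0.37500; z = 2.576, so z² = 6.635776.
1 + z²/n = 1.103684.
Center = (0.37500 + 0.051842)/1.103684 = 0.38674.
Radicand: p̂(1−p̂)/n + z²/(4n²) = 0.003662109 + 0.000405016 = 0.004067125.
Half-width = 2.576·√0.004067125/1.103684 = 0.14885.
Interval: 0.38674 ± 0.14885 → (0.2379, 0.5356).

(0.2379, 0.5356)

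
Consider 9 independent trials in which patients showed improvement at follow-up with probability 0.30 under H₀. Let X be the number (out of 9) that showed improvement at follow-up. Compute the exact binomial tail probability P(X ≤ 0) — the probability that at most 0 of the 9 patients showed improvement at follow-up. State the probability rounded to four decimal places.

P = 0.0404

X ~ Binomial(n=9, p=0.30).
P(X ≤ 0) = C(9,0)·0.30^0·0.70^9.
= 0.040354 = 0.0404.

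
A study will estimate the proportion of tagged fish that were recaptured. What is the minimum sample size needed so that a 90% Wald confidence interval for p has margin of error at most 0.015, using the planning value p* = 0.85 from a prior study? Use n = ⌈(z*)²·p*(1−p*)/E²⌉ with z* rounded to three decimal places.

n = 1534

The 90% critical value is z* = 1.645.
p*(1−p*) = 0.85·0.15 = 0.1275.
Required n before rounding: 2.706025 × 0.1275 / 0.015² = 1533.414.
Rounding up, n = 1534.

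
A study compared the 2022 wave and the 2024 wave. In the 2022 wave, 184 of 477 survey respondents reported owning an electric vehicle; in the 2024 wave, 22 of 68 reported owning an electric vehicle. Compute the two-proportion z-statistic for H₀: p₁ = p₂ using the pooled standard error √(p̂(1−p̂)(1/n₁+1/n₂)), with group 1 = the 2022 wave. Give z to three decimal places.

Sample proportions: p̂₁ = 184/477 = 0.38574 and p̂₂ = 22/68 = 0.32353.
Pooled p̂ = (184+22)/(477+68) = 206/545 = 0.37798.
SE = √[p̂(1−p̂)(1/n₁+1/n₂)] = √[0.37798·0.62202·(1/477+1/68)] ≈ 0.062852.
z = (p̂₁ − p̂₂)/SE = (0.38574 − 0.32353)/0.062852 = 0.06221/0.062852 = 0.990.

z = 0.990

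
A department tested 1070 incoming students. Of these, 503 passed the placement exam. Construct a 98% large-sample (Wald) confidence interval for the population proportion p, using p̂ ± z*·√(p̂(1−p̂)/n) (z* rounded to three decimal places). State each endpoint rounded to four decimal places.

With x = 503 successes in n = 1070, p̂ = 0.47009.
Standard error of p̂: √(0.249106/1070) = √0.000232809 = 0.015258.
For 98% confidence, z* = 2.326.
Margin = 2.326·0.015258 = 0.03549.
CI: 0.47009 ± 0.03549 = (0.4346, 0.5056).

(0.4346, 0.5056)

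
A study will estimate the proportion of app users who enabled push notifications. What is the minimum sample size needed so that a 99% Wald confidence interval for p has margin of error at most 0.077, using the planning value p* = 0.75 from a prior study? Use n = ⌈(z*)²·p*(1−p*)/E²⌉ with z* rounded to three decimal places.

n = 210

For 99% confidence, z* = 2.576.
p*(1−p*) = 0.1875.
Required n before rounding: 6.635776 × 0.1875 / 0.077² = 209.851.
Rounding up, n = 210.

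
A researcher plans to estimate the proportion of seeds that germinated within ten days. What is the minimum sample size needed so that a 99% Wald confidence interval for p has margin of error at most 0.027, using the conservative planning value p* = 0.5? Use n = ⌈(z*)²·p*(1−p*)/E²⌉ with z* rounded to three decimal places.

n = 2276

For 99% confidence, z* = 2.576.
p*(1−p*) = 0.2500.
(z*)²·p*(1−p*)/E² = 6.635776·0.2500/0.000729 = 2275.643.
⌈2275.643⌉ = 2276.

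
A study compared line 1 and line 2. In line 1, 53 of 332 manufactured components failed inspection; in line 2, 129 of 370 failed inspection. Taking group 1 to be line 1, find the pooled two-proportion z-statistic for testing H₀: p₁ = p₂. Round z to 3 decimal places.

z = -5.705

p̂₁ = 53/332 = 0.15964, p̂₂ = 129/370 = 0.34865.
Pooled p̂ = (53+129)/(332+370) = 182/702 = 0.25926.
SE = √[p̂(1−p̂)(1/n₁+1/n₂)] = √[0.25926·0.74074·(1/332+1/370)] ≈ 0.033128.
z = (p̂₁ − p̂₂)/SE = (0.15964 − 0.34865)/0.033128 = -0.18901/0.033128 = -5.705.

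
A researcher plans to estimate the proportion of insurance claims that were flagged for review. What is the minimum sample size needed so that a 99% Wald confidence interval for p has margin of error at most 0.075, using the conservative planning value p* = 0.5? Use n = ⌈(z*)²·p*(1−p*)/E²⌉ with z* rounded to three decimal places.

z* = 2.576 at the 99% level.
p*(1−p*) = 0.2500.
(z*)²·p*(1−p*)/E² = 6.635776·0.2500/0.005625 = 294.923.
⌈294.923⌉ = 295.

n = 295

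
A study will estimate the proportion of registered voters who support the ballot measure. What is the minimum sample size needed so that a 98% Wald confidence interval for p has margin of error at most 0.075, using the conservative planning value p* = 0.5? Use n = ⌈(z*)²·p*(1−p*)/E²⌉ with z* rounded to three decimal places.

z* = 2.326 at the 98% level.
p*(1−p*) = 0.50·0.50 = 0.2500.
(z*)²·p*(1−p*)/E² = 5.410276·0.2500/0.005625 = 240.457.
⌈240.457⌉ = 241.

n = 241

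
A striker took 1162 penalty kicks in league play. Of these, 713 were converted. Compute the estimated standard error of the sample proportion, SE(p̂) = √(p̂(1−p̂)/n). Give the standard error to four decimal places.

Sample proportion p̂ = 713/1162 = 0.61360.
p̂(1−p̂) = 0.237095.
SE = √(0.237095/1162) = 0.0143.

SE = 0.0143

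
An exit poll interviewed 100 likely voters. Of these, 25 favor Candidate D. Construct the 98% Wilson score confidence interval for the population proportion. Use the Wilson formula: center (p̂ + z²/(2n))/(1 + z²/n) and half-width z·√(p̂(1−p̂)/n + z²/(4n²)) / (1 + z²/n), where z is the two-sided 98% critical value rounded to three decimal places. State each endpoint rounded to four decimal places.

(0.1639, 0.3618)

p̂ = 25/100 = 0.25000; z = 2.326, so z² = 5.410276.
Denominator 1 + z²/n = 1 + 5.410276/100 = 1.054103.
Center = (0.25000 + 0.027051)/1.054103 = 0.26283.
Radicand: p̂(1−p̂)/n + z²/(4n²) = 0.001875000 + 0.000135257 = 0.002010257.
Half-width = 2.326·√0.002010257/1.054103 = 0.09894.
Interval: 0.26283 ± 0.09894 → (0.1639, 0.3618).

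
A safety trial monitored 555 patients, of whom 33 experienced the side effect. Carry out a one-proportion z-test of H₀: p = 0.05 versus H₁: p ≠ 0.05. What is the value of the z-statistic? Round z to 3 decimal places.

With x = 33 successes in n = 555, p̂ = 0.05946.
Under H₀, SE = √(p₀(1−p₀)/n) = √(0.05·0.95/555) = √0.000085586 = 0.009251.
z = (0.05946 − 0.05)/0.009251 = 0.00946/0.009251 = 1.023.

z = 1.023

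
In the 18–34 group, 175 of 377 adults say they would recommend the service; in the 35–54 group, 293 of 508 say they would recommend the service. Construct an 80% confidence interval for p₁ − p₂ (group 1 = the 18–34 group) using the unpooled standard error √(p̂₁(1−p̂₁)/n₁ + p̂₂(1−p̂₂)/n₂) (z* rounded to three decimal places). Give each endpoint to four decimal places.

(-0.1559, -0.0693)

p̂₁ = 0.46419, p̂₂ = 0.57677, so the observed difference is -0.11258.
SE = √(0.000659729 + 0.000480524) = √0.001140253 = 0.033768.
The 80% critical value is z* = 1.282. Margin = 1.282·0.033768 = 0.04329.
So the interval runs from -0.1559 to -0.0693.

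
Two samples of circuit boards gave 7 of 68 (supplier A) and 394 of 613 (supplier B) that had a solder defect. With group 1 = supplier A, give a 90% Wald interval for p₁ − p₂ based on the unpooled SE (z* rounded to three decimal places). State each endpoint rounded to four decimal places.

(-0.6083, -0.4713)

p̂₁ = 7/68 = 0.10294, p̂₂ = 394/613 = 0.64274; p̂₁ − p̂₂ = -0.53980.
SE = √(0.001358004 + 0.000374592) = √0.001732596 = 0.041624.
The 90% critical value is z* = 1.645. Margin of error = 0.06847.
Interval: -0.53980 ± 0.06847 → (-0.6083, -0.4713).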